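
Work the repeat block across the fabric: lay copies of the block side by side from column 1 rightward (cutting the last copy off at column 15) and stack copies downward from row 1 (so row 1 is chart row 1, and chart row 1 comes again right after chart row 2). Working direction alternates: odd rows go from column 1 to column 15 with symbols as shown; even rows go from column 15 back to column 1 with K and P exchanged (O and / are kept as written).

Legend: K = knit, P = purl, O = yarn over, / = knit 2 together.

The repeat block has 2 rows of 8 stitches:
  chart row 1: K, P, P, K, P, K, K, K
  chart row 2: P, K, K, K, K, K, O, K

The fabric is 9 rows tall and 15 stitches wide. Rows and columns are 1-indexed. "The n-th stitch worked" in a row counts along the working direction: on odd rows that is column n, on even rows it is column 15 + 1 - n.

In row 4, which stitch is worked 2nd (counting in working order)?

Result:
P

Derivation:
Row 4: (4-1) mod 2 = 1, so use chart row 2. Even row -> WS.
Chart row 2 tiled across columns 1-15: P K K K K K O K P K K K K K O
WS row: flip the tiled sequence (start at column 15) and apply K<->P; O and / stay.
Row 4 as worked: O P P P P P K P O P P P P P K
The 2nd stitch worked is P.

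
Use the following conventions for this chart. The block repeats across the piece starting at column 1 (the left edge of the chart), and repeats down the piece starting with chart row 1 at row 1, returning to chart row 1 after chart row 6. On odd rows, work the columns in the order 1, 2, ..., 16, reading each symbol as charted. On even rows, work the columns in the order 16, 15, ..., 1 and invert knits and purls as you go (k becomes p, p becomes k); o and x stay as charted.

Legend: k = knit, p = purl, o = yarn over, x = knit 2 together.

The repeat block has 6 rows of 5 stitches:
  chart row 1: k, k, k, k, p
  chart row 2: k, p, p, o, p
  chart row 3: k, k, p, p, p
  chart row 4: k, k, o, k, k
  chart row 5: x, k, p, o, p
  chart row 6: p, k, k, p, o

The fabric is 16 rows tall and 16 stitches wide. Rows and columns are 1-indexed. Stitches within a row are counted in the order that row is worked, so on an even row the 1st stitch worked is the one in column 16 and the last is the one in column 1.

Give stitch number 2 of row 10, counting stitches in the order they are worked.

Row 10: (10-1) mod 6 = 3, so use chart row 4. Even row -> WS.
Chart row 4 tiled across columns 1-16: k k o k k k k o k k k k o k k k
WS: work from column 16 back to column 1 (reverse the tiled row), swapping k<->p (o and x unchanged).
Row 10 as worked: p p p o p p p p o p p p p o p p
The 2nd stitch worked is p.

Stitch:
p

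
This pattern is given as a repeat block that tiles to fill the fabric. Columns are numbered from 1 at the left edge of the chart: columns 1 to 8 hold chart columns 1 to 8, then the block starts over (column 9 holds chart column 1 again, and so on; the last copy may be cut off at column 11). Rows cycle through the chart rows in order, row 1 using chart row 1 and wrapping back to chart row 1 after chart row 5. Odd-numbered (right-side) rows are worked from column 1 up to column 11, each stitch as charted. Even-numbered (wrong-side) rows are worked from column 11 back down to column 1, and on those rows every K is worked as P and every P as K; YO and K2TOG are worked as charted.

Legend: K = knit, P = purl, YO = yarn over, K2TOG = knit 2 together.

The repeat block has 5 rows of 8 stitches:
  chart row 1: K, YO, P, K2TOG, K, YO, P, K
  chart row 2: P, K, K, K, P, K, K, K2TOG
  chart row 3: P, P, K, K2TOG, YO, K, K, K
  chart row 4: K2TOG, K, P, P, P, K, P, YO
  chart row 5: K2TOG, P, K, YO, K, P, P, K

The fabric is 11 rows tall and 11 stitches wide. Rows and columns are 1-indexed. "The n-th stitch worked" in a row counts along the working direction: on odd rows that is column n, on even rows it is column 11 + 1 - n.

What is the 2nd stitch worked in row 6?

Result:
YO

Derivation:
For row 6: chart row = ((6-1) mod 5) + 1 = 1; this is a WS (even) row.
Chart row 1 tiled across columns 1-11: K YO P K2TOG K YO P K K YO P
WS: work from column 11 back to column 1 (reverse the tiled row), swapping K<->P (YO and K2TOG unchanged).
Row 6 as worked: K YO P P K YO P K2TOG K YO P
Counting 2 along the worked row gives YO.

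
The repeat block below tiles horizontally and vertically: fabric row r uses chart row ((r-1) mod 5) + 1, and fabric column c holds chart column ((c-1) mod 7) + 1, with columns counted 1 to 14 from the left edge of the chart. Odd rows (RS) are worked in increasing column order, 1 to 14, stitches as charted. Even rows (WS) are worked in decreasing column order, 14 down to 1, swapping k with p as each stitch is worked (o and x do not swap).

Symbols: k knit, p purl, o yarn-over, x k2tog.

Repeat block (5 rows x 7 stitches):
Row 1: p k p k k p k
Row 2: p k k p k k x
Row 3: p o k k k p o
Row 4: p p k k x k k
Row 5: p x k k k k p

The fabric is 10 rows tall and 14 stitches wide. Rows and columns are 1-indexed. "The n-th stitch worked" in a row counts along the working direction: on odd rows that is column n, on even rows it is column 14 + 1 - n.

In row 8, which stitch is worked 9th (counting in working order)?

For row 8: chart row = ((8-1) mod 5) + 1 = 3; this is a WS (even) row.
Chart row 3 tiled across columns 1-14: p o k k k p o p o k k k p o
WS: work from column 14 back to column 1 (reverse the tiled row), swapping k<->p (o and x unchanged).
Row 8 as worked: o k p p p o k o k p p p o k
Counting 9 along the worked row gives k.

Stitch:
k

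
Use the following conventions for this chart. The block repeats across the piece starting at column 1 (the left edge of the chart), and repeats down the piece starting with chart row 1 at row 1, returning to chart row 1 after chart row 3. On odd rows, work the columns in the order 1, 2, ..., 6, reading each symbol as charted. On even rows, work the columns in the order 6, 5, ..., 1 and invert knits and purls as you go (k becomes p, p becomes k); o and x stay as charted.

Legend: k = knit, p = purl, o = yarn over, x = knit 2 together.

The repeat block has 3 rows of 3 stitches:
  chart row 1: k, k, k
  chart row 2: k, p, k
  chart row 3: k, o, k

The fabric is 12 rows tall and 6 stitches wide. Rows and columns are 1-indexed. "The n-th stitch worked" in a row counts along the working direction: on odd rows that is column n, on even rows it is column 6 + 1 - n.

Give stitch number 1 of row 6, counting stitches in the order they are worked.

Stitch:
p

Derivation:
For row 6: chart row = ((6-1) mod 3) + 1 = 3; this is a WS (even) row.
Chart row 3 tiled across columns 1-6: k o k k o k
Wrong side: read the tiled row from column 6 down to 1 and exchange k with p (leave o, x).
Row 6 as worked: p o p p o p
The 1st stitch worked is p.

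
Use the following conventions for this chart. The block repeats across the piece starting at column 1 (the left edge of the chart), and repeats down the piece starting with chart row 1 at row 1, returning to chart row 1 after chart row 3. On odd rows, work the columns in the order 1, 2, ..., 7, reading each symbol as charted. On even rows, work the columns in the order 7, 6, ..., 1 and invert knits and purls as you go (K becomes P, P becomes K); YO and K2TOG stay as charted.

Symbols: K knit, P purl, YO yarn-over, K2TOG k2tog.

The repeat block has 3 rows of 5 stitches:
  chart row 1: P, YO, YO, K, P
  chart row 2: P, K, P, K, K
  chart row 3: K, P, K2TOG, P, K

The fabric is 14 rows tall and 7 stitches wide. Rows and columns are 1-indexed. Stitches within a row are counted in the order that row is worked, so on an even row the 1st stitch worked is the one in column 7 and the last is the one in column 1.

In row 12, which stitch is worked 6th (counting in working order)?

== STITCH ==
K

Derivation:
Row 12: (12-1) mod 3 = 2, so use chart row 3. Even row -> WS.
Chart row 3 tiled across columns 1-7: K P K2TOG P K K P
WS: work from column 7 back to column 1 (reverse the tiled row), swapping K<->P (YO and K2TOG unchanged).
Row 12 as worked: K P P K K2TOG K P
Stitch 6 in working order -> K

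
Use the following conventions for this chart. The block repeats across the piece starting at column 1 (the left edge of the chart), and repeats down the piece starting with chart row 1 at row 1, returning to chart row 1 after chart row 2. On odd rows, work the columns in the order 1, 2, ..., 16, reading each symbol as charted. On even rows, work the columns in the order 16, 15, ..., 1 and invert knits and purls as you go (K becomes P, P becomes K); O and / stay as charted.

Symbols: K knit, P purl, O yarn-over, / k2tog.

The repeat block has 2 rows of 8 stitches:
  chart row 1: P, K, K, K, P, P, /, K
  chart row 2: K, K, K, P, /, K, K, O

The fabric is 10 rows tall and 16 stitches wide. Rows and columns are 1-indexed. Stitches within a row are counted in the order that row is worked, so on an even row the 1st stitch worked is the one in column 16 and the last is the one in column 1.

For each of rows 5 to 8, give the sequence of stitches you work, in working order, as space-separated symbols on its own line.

== ROWS AS WORKED ==
P K K K P P / K P K K K P P / K
O P P / K P P P O P P / K P P P
P K K K P P / K P K K K P P / K
O P P / K P P P O P P / K P P P

Derivation:
Row 5: chart row 1, RS - tile across columns 1-16 and work as-is.
Row 6: chart row 2, WS - tiled (columns 1-16): K K K P / K K O K K K P / K K O; work from column 16 back to 1 with K<->P swapped.
Row 7: chart row 1, RS - tile across columns 1-16 and work as-is.
Row 8: chart row 2, WS - tiled (columns 1-16): K K K P / K K O K K K P / K K O; work from column 16 back to 1 with K<->P swapped.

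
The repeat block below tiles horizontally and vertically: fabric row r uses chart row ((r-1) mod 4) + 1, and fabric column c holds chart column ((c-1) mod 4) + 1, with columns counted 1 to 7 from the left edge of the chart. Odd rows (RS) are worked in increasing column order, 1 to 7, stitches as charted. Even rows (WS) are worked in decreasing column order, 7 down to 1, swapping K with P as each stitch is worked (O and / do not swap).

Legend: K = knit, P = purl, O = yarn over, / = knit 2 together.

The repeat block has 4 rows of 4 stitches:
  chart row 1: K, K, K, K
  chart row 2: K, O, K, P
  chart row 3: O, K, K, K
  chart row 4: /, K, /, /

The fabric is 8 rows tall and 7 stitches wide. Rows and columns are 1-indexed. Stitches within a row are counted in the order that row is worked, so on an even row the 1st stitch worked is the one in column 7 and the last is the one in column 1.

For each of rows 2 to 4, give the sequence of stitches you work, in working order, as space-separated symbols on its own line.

Row 2: chart row 2, WS - tiled (columns 1-7): K O K P K O K; work from column 7 back to 1 with K<->P swapped.
Row 3: chart row 3, RS - tile across columns 1-7 and work as-is.
Row 4: chart row 4, WS - tiled (columns 1-7): / K / / / K /; work from column 7 back to 1 with K<->P swapped.

Result:
P O P K P O P
O K K K O K K
/ P / / / P /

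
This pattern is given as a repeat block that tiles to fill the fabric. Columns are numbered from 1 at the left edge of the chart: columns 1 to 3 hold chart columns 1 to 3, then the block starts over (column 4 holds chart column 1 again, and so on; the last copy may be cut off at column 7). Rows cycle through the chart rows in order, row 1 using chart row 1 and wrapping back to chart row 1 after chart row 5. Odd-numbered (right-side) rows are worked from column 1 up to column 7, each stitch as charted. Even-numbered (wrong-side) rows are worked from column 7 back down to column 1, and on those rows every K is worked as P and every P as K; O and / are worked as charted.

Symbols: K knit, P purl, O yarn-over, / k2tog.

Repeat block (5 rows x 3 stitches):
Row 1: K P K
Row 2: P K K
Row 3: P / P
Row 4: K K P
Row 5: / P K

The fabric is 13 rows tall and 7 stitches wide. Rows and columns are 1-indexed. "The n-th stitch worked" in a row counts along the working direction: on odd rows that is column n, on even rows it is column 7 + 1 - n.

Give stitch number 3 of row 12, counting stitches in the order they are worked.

== STITCH ==
P

Derivation:
For row 12: chart row = ((12-1) mod 5) + 1 = 2; this is a WS (even) row.
Chart row 2 tiled across columns 1-7: P K K P K K P
WS: work from column 7 back to column 1 (reverse the tiled row), swapping K<->P (O and / unchanged).
Row 12 as worked: K P P K P P K
The 3rd stitch worked is P.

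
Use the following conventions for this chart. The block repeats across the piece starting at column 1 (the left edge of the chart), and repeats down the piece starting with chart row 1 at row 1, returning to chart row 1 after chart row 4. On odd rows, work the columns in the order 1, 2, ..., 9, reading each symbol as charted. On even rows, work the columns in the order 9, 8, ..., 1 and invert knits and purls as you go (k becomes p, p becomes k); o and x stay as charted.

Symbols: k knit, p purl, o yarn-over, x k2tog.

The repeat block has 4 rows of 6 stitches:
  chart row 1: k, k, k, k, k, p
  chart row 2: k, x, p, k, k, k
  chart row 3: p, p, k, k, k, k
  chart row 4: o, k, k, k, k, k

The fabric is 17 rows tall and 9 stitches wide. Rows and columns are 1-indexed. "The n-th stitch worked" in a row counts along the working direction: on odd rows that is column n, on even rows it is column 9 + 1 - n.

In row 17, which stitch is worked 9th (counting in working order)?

Row 17 uses chart row ((17-1) mod 4)+1 = 1. Row 17 is odd, so RS.
Chart row 1 tiled across columns 1-9: k k k k k p k k k
RS: work column 1 to column 9, symbols as charted — the tiled row is the row as worked.
Stitch 9 in working order -> k

Stitch:
k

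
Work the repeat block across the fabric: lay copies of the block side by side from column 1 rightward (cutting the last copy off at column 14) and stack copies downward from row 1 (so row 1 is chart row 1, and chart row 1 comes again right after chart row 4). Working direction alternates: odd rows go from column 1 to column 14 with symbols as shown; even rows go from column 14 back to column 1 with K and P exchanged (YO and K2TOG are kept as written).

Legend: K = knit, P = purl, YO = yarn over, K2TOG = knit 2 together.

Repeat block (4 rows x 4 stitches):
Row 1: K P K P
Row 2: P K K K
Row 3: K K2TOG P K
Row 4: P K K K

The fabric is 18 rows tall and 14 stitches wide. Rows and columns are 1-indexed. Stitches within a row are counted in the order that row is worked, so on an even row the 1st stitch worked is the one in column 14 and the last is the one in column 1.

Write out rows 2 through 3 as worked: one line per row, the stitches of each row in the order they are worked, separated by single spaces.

Row 2: chart row 2, WS - tiled (columns 1-14): P K K K P K K K P K K K P K; work from column 14 back to 1 with K<->P swapped.
Row 3: chart row 3, RS - tile across columns 1-14 and work as-is.

Result:
P K P P P K P P P K P P P K
K K2TOG P K K K2TOG P K K K2TOG P K K K2TOG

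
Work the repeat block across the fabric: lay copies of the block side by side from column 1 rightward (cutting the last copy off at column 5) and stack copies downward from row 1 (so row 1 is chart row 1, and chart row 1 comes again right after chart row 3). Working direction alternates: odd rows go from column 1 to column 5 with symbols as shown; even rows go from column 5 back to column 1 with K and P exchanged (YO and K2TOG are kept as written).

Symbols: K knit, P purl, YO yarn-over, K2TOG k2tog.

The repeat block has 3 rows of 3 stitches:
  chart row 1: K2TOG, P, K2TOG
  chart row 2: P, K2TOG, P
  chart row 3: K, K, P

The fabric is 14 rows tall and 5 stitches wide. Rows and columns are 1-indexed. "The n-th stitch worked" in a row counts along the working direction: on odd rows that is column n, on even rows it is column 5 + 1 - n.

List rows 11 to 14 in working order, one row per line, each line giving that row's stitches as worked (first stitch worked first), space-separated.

== ROWS AS WORKED ==
P K2TOG P P K2TOG
P P K P P
K2TOG P K2TOG K2TOG P
K2TOG K K K2TOG K

Derivation:
Row 11: chart row 2, RS - tile across columns 1-5 and work as-is.
Row 12: chart row 3, WS - tiled (columns 1-5): K K P K K; work from column 5 back to 1 with K<->P swapped.
Row 13: chart row 1, RS - tile across columns 1-5 and work as-is.
Row 14: chart row 2, WS - tiled (columns 1-5): P K2TOG P P K2TOG; work from column 5 back to 1 with K<->P swapped.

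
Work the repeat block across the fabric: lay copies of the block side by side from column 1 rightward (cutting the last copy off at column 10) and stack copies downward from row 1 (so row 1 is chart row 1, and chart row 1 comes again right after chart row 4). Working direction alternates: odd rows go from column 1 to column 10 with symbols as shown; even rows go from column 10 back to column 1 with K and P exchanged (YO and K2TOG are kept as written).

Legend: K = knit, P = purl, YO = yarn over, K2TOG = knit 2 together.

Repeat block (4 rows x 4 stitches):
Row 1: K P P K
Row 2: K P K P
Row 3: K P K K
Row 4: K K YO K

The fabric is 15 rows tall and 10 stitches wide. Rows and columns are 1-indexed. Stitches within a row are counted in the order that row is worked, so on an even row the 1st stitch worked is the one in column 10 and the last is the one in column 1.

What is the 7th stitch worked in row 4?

Row 4: (4-1) mod 4 = 3, so use chart row 4. Even row -> WS.
Chart row 4 tiled across columns 1-10: K K YO K K K YO K K K
Wrong side: read the tiled row from column 10 down to 1 and exchange K with P (leave YO, K2TOG).
Row 4 as worked: P P P YO P P P YO P P
Counting 7 along the worked row gives P.

Result:
P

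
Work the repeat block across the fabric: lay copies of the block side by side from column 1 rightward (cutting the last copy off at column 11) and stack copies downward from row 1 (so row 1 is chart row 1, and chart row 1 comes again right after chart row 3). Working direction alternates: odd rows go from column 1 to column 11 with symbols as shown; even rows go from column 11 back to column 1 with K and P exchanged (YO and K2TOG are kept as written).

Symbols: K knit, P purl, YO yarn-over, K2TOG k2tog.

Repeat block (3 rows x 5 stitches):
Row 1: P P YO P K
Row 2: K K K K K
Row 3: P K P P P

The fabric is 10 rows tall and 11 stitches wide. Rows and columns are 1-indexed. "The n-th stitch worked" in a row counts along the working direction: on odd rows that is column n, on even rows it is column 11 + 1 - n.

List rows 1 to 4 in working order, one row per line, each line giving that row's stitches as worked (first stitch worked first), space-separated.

Row 1: chart row 1, RS - tile across columns 1-11 and work as-is.
Row 2: chart row 2, WS - tiled (columns 1-11): K K K K K K K K K K K; work from column 11 back to 1 with K<->P swapped.
Row 3: chart row 3, RS - tile across columns 1-11 and work as-is.
Row 4: chart row 1, WS - tiled (columns 1-11): P P YO P K P P YO P K P; work from column 11 back to 1 with K<->P swapped.

Result:
P P YO P K P P YO P K P
P P P P P P P P P P P
P K P P P P K P P P P
K P K YO K K P K YO K K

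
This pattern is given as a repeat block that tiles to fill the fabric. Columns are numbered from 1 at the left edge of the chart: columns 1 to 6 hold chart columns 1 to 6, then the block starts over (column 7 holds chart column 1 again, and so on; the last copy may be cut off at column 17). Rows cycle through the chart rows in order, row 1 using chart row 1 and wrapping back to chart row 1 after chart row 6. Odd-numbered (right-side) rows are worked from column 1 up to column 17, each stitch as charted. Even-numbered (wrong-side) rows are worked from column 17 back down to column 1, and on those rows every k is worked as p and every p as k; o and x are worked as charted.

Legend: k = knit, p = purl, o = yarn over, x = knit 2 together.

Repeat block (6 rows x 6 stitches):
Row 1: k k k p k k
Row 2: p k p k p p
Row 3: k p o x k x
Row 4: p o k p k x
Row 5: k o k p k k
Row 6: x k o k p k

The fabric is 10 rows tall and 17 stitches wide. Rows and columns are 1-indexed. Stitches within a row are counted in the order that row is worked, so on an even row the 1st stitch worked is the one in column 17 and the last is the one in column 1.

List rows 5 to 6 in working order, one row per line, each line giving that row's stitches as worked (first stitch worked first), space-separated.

Row 5: chart row 5, RS - tile across columns 1-17 and work as-is.
Row 6: chart row 6, WS - tiled (columns 1-17): x k o k p k x k o k p k x k o k p; work from column 17 back to 1 with k<->p swapped.

== ROWS AS WORKED ==
k o k p k k k o k p k k k o k p k
k p o p x p k p o p x p k p o p x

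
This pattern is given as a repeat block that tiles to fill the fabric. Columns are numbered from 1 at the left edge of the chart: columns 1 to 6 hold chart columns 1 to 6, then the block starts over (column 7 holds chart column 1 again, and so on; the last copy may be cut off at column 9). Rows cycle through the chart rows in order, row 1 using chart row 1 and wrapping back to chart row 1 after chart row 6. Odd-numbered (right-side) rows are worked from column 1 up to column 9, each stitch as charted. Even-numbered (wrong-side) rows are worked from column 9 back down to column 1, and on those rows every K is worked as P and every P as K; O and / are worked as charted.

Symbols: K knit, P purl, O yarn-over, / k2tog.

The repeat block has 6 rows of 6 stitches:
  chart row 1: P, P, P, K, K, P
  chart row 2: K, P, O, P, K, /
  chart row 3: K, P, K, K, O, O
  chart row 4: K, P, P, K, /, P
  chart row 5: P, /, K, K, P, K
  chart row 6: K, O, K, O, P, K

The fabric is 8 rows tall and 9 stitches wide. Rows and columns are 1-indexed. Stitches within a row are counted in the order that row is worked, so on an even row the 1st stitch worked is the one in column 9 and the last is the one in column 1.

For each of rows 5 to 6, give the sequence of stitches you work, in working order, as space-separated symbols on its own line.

== ROWS AS WORKED ==
P / K K P K P / K
P O P P K O P O P

Derivation:
Row 5: chart row 5, RS - tile across columns 1-9 and work as-is.
Row 6: chart row 6, WS - tiled (columns 1-9): K O K O P K K O K; work from column 9 back to 1 with K<->P swapped.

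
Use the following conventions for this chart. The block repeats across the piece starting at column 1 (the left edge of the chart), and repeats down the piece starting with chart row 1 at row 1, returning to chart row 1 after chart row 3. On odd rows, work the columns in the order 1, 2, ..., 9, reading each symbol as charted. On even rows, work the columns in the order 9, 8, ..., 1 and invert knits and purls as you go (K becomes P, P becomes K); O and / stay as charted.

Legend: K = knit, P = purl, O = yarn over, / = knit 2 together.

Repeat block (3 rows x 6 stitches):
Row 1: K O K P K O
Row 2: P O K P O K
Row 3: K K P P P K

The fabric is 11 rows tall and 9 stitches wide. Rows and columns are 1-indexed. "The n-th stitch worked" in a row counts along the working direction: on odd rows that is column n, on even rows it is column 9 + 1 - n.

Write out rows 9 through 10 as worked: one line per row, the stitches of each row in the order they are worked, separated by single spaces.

Row 9: chart row 3, RS - tile across columns 1-9 and work as-is.
Row 10: chart row 1, WS - tiled (columns 1-9): K O K P K O K O K; work from column 9 back to 1 with K<->P swapped.

== ROWS AS WORKED ==
K K P P P K K K P
P O P O P K P O P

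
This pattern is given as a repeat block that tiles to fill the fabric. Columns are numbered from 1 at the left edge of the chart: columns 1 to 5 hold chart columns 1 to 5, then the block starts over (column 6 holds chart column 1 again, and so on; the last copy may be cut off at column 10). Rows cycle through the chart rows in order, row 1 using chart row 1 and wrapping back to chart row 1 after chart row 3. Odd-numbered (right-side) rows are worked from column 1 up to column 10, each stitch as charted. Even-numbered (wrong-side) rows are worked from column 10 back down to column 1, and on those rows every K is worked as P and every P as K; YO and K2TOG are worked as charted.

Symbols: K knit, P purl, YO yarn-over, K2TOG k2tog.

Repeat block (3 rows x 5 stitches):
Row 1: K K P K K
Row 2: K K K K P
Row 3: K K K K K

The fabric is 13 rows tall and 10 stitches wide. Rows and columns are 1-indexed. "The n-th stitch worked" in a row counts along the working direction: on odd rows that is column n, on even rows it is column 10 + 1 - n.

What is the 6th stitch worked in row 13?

For row 13: chart row = ((13-1) mod 3) + 1 = 1; this is a RS (odd) row.
Chart row 1 tiled across columns 1-10: K K P K K K K P K K
RS: work column 1 to column 10, symbols as charted — the tiled row is the row as worked.
The 6th stitch worked is K.

Stitch:
K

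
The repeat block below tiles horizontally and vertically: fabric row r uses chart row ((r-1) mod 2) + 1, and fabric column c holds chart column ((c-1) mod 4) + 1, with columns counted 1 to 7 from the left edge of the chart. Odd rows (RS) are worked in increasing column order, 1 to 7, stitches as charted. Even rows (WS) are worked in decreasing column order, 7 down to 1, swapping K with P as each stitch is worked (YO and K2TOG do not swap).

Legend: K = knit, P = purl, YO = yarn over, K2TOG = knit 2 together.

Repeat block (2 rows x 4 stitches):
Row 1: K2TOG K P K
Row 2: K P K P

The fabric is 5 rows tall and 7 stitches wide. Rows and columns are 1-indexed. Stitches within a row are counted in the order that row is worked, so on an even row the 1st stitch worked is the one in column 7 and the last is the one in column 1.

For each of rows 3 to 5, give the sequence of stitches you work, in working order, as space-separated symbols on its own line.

Rows as worked:
K2TOG K P K K2TOG K P
P K P K P K P
K2TOG K P K K2TOG K P

Derivation:
Row 3: chart row 1, RS - tile across columns 1-7 and work as-is.
Row 4: chart row 2, WS - tiled (columns 1-7): K P K P K P K; work from column 7 back to 1 with K<->P swapped.
Row 5: chart row 1, RS - tile across columns 1-7 and work as-is.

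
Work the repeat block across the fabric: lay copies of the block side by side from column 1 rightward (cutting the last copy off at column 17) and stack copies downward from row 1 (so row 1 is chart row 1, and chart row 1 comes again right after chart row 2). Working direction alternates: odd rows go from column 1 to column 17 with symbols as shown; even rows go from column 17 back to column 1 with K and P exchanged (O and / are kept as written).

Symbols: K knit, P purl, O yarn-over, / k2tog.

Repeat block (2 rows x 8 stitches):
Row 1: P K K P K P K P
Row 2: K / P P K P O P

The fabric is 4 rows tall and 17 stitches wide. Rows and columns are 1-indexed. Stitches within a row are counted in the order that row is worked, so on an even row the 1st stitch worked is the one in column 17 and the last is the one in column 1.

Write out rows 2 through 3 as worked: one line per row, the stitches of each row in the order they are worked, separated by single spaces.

Row 2: chart row 2, WS - tiled (columns 1-17): K / P P K P O P K / P P K P O P K; work from column 17 back to 1 with K<->P swapped.
Row 3: chart row 1, RS - tile across columns 1-17 and work as-is.

Rows as worked:
P K O K P K K / P K O K P K K / P
P K K P K P K P P K K P K P K P P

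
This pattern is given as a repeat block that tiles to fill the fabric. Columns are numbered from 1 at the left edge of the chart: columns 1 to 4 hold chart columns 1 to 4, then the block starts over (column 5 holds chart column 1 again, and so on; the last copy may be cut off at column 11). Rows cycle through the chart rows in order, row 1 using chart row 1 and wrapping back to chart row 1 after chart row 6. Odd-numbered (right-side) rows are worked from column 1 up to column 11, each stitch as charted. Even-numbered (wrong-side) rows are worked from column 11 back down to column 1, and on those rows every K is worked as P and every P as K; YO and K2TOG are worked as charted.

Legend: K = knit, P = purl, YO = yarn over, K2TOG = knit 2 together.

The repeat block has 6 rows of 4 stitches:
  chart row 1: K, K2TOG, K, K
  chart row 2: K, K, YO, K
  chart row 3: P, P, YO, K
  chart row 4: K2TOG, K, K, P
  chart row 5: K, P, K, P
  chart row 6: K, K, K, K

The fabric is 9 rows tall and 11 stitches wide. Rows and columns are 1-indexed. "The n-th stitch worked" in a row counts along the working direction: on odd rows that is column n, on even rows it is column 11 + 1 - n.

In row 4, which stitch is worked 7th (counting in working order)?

Row 4: (4-1) mod 6 = 3, so use chart row 4. Even row -> WS.
Chart row 4 tiled across columns 1-11: K2TOG K K P K2TOG K K P K2TOG K K
Wrong side: read the tiled row from column 11 down to 1 and exchange K with P (leave YO, K2TOG).
Row 4 as worked: P P K2TOG K P P K2TOG K P P K2TOG
The 7th stitch worked is K2TOG.

Result:
K2TOG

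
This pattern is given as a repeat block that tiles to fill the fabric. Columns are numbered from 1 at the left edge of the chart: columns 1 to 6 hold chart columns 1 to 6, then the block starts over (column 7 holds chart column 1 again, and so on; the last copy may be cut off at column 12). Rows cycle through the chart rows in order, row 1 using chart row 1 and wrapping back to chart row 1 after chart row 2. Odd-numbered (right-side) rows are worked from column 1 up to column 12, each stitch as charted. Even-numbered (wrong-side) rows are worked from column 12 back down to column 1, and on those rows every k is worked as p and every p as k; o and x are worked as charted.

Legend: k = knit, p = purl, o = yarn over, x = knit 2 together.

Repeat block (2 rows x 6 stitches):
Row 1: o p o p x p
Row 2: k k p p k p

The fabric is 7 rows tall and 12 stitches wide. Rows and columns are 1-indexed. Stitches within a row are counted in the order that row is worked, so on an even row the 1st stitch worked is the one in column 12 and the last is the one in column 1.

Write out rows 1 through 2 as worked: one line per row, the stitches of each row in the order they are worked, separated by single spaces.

Result:
o p o p x p o p o p x p
k p k k p p k p k k p p

Derivation:
Row 1: chart row 1, RS - tile across columns 1-12 and work as-is.
Row 2: chart row 2, WS - tiled (columns 1-12): k k p p k p k k p p k p; work from column 12 back to 1 with k<->p swapped.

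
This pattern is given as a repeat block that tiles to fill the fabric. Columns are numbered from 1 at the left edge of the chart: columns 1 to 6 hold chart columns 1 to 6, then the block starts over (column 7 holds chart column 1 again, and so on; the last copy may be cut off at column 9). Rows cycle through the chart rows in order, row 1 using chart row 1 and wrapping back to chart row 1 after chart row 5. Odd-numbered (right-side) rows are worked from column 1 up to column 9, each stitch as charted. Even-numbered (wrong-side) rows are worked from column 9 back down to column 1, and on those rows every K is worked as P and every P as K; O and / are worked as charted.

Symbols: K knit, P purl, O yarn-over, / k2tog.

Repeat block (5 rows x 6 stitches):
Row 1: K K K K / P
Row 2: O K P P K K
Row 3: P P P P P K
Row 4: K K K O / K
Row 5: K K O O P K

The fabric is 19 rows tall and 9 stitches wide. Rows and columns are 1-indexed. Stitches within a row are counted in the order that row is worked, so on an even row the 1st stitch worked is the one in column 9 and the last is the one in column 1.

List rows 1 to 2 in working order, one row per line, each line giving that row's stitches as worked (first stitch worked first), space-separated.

Result:
K K K K / P K K K
K P O P P K K P O

Derivation:
Row 1: chart row 1, RS - tile across columns 1-9 and work as-is.
Row 2: chart row 2, WS - tiled (columns 1-9): O K P P K K O K P; work from column 9 back to 1 with K<->P swapped.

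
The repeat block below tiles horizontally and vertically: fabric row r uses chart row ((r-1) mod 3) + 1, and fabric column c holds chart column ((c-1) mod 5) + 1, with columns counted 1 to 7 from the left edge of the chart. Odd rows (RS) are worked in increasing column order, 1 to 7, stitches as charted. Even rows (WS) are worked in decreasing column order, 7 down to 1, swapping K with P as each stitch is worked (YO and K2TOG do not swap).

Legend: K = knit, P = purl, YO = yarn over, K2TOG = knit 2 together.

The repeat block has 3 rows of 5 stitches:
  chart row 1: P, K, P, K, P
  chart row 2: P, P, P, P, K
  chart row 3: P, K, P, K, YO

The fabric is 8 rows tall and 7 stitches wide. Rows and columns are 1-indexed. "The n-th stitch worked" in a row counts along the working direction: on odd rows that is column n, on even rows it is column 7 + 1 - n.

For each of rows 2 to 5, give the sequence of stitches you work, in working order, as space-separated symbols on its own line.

Result:
K K P K K K K
P K P K YO P K
P K K P K P K
P P P P K P P

Derivation:
Row 2: chart row 2, WS - tiled (columns 1-7): P P P P K P P; work from column 7 back to 1 with K<->P swapped.
Row 3: chart row 3, RS - tile across columns 1-7 and work as-is.
Row 4: chart row 1, WS - tiled (columns 1-7): P K P K P P K; work from column 7 back to 1 with K<->P swapped.
Row 5: chart row 2, RS - tile across columns 1-7 and work as-is.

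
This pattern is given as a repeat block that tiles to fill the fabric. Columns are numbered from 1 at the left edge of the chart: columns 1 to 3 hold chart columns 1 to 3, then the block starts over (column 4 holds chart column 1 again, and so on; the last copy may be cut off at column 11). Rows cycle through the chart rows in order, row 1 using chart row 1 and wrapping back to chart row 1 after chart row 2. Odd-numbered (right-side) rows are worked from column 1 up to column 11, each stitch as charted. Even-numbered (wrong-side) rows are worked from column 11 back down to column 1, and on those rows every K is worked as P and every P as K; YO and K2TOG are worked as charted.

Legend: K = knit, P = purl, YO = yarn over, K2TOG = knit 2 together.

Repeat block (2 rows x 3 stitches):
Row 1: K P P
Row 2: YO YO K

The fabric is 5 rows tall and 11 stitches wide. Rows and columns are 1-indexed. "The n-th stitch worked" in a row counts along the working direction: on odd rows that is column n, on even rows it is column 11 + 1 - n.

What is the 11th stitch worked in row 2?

For row 2: chart row = ((2-1) mod 2) + 1 = 2; this is a WS (even) row.
Chart row 2 tiled across columns 1-11: YO YO K YO YO K YO YO K YO YO
WS: work from column 11 back to column 1 (reverse the tiled row), swapping K<->P (YO and K2TOG unchanged).
Row 2 as worked: YO YO P YO YO P YO YO P YO YO
The 11th stitch worked is YO.

== STITCH ==
YO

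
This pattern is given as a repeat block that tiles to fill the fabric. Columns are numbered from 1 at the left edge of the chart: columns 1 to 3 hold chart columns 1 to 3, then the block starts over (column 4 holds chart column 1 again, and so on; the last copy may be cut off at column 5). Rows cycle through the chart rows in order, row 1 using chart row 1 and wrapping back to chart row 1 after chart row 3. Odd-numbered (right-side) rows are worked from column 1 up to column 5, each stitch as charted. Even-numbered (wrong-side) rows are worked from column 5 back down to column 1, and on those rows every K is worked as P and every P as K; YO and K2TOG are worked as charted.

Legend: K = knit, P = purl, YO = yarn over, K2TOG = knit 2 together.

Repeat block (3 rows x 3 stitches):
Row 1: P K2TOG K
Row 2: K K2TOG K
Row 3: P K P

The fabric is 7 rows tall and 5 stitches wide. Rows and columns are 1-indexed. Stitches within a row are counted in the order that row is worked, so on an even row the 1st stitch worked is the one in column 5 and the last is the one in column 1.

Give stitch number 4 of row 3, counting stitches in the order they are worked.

For row 3: chart row = ((3-1) mod 3) + 1 = 3; this is a RS (odd) row.
Chart row 3 tiled across columns 1-5: P K P P K
RS: work column 1 to column 5, symbols as charted — the tiled row is the row as worked.
The 4th stitch worked is P.

Result:
P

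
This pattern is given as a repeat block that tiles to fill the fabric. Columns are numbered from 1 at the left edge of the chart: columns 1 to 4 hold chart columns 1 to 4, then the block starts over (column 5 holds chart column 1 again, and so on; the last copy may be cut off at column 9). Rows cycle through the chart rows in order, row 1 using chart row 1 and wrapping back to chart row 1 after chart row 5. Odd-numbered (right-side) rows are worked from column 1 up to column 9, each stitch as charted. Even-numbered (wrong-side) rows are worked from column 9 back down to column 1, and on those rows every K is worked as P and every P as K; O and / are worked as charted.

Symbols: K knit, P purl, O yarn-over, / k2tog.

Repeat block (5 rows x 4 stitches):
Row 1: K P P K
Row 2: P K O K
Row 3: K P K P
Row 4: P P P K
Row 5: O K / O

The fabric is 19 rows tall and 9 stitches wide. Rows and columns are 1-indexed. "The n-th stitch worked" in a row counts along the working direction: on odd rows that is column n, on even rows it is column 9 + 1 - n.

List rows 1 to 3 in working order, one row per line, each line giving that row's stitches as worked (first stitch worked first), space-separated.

Rows as worked:
K P P K K P P K K
K P O P K P O P K
K P K P K P K P K

Derivation:
Row 1: chart row 1, RS - tile across columns 1-9 and work as-is.
Row 2: chart row 2, WS - tiled (columns 1-9): P K O K P K O K P; work from column 9 back to 1 with K<->P swapped.
Row 3: chart row 3, RS - tile across columns 1-9 and work as-is.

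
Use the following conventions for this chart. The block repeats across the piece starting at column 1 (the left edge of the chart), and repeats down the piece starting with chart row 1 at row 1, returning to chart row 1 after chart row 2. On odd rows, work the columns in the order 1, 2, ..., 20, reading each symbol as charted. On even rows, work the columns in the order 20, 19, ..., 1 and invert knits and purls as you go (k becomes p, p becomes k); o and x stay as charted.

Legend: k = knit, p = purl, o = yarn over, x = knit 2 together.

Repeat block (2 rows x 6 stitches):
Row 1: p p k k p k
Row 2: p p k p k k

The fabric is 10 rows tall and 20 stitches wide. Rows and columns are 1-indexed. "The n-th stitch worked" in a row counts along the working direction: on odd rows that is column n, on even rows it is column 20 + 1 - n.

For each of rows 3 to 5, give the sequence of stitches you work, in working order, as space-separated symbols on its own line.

Row 3: chart row 1, RS - tile across columns 1-20 and work as-is.
Row 4: chart row 2, WS - tiled (columns 1-20): p p k p k k p p k p k k p p k p k k p p; work from column 20 back to 1 with k<->p swapped.
Row 5: chart row 1, RS - tile across columns 1-20 and work as-is.

Result:
p p k k p k p p k k p k p p k k p k p p
k k p p k p k k p p k p k k p p k p k k
p p k k p k p p k k p k p p k k p k p p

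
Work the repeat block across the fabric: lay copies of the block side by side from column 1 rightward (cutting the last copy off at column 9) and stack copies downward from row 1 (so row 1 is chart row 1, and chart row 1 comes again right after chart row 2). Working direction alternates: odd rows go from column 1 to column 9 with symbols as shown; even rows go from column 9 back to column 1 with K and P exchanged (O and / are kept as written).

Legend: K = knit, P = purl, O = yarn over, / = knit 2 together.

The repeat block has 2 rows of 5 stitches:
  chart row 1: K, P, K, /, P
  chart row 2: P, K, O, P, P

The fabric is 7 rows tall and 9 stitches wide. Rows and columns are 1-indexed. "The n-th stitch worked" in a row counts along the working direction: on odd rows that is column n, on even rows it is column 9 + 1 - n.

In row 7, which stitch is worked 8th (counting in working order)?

Row 7: (7-1) mod 2 = 0, so use chart row 1. Odd row -> RS.
Chart row 1 tiled across columns 1-9: K P K / P K P K /
Right side: take the tiled row as-is (worked left to right from column 1).
Stitch 8 in working order -> K

== STITCH ==
K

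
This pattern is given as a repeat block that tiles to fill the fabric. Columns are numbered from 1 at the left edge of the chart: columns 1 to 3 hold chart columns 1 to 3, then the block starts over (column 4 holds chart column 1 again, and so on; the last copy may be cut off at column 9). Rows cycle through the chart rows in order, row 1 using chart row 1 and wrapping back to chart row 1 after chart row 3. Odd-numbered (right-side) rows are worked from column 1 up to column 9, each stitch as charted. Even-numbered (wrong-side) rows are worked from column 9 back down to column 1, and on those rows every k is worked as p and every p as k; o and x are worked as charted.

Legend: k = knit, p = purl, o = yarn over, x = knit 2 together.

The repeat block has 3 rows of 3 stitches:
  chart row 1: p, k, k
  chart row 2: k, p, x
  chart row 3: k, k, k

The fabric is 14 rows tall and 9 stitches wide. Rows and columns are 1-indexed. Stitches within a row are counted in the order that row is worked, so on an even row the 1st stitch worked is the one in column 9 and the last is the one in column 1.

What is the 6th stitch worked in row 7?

Stitch:
k

Derivation:
For row 7: chart row = ((7-1) mod 3) + 1 = 1; this is a RS (odd) row.
Chart row 1 tiled across columns 1-9: p k k p k k p k k
Right side: take the tiled row as-is (worked left to right from column 1).
Counting 6 along the worked row gives k.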